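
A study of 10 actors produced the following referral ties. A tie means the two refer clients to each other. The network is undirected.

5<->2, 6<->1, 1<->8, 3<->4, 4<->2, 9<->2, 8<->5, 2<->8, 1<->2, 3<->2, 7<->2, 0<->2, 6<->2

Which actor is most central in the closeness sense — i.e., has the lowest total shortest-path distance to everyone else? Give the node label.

Farness (sum of distances to all others) for each node — 0:17, 1:15, 2:9, 3:16, 4:16, 5:16, 6:16, 7:17, 8:15, 9:17.
The smallest farness is 9, for 2, so 2 has the highest closeness.

2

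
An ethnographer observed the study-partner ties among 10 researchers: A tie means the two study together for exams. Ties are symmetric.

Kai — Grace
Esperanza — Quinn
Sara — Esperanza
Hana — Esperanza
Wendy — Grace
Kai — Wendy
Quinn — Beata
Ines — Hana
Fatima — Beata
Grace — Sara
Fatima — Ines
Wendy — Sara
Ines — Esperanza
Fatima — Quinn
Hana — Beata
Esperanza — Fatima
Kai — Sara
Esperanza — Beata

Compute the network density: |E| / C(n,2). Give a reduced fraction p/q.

There are 18 edges and 10 nodes, so the maximum possible is C(10,2) = 45.
Density = 18/45 = 2/5.

2/5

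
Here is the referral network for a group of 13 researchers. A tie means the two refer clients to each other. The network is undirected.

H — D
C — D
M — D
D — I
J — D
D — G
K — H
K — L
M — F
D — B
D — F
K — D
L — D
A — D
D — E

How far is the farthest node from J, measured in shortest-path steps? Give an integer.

2

Distances from J: A:2, B:2, C:2, D:1, E:2, F:2, G:2, H:2, I:2, K:2, L:2, M:2.
The largest is 2 (to B, E, I, A, L, M, H, G, C, F, and K), so the eccentricity of J is 2.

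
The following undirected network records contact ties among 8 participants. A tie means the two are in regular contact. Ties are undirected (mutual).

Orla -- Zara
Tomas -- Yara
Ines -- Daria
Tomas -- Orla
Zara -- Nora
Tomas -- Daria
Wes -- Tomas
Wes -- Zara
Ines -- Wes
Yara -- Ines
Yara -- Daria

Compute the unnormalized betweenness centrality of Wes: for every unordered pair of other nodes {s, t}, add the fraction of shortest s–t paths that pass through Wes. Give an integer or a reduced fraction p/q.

13/2

Pairs whose geodesics pass through Wes — Yara–Zara: 2/3; Yara–Nora: 2/3; Tomas–Zara: 1/2; Tomas–Nora: 1/2; Tomas–Ines: 1/3; Orla–Ines: 2/4; Daria–Zara: 2/3; Daria–Nora: 2/3; Zara–Ines: 1; Nora–Ines: 1.
All other pairs contribute 0.
Summing the contributions gives betweenness(Wes) = 13/2.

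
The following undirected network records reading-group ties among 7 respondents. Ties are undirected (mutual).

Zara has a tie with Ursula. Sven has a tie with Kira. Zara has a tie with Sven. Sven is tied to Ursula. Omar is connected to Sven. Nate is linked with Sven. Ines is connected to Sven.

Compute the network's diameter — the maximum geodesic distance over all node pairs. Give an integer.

Eccentricity of each node (its greatest distance to any other): Ines:2, Kira:2, Nate:2, Omar:2, Sven:1, Ursula:2, Zara:2.
The maximum eccentricity is 2, realized for instance by the pair Omar–Nate via Omar – Sven – Nate. So the diameter is 2.

2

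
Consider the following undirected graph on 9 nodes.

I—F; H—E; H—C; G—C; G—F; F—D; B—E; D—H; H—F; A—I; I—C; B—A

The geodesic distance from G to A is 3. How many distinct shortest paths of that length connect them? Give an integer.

The shortest distance is 3. The length-3 paths are: G–C–I–A; G–F–I–A.
That gives 2 distinct shortest paths.

2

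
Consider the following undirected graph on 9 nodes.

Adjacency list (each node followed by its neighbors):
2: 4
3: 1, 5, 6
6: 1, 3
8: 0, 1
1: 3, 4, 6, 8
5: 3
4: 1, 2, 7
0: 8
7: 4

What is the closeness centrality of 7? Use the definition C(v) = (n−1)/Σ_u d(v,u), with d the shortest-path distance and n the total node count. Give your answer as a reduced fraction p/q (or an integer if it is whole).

Distances from 7: 0:4, 1:2, 2:2, 3:3, 4:1, 5:4, 6:3, 8:3. Sum = 22.
n = 9, so closeness = 8/22 = 4/11.

4/11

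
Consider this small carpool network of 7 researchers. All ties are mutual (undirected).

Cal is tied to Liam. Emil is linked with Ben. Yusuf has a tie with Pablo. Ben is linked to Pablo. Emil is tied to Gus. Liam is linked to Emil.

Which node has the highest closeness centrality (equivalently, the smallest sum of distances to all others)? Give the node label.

Farness (sum of distances to all others) for each node — Ben:11, Cal:18, Emil:10, Gus:15, Liam:13, Pablo:14, Yusuf:19.
The smallest farness is 10, for Emil, so Emil has the highest closeness.

Emil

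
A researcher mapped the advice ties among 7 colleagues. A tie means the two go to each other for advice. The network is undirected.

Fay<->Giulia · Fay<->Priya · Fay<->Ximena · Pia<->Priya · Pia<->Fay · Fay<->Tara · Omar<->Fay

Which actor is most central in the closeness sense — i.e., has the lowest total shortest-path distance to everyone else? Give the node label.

Fay

Farness (sum of distances to all others) for each node — Fay:6, Giulia:11, Omar:11, Pia:10, Priya:10, Tara:11, Ximena:11.
The smallest farness is 6, for Fay, so Fay has the highest closeness.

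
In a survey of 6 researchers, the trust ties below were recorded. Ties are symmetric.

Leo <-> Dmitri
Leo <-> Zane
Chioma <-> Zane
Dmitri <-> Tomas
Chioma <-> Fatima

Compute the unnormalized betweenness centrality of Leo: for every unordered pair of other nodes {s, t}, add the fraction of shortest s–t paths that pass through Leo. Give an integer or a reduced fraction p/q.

6

Pairs whose geodesics pass through Leo — Fatima–Tomas: 1; Fatima–Dmitri: 1; Chioma–Tomas: 1; Chioma–Dmitri: 1; Tomas–Zane: 1; Dmitri–Zane: 1.
All other pairs contribute 0.
Summing the contributions gives betweenness(Leo) = 6.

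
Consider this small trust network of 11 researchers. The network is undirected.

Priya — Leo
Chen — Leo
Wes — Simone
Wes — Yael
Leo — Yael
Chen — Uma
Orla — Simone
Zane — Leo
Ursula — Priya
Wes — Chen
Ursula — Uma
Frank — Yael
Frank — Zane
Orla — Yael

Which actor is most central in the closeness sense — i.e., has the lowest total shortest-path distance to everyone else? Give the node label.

Leo

Farness (sum of distances to all others) for each node — Chen:19, Frank:25, Leo:17, Orla:25, Priya:23, Simone:27, Uma:25, Ursula:27, Wes:20, Yael:18, Zane:24.
The smallest farness is 17, for Leo, so Leo has the highest closeness.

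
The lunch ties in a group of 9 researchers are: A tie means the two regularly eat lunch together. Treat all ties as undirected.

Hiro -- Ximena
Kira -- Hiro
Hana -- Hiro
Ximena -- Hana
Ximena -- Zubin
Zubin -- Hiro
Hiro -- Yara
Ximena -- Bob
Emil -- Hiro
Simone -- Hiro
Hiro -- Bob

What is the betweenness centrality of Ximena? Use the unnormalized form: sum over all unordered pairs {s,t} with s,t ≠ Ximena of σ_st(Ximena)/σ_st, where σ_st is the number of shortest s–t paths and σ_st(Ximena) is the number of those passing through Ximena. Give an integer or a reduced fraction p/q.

Pairs whose geodesics pass through Ximena — Zubin–Hana: 1/2; Zubin–Bob: 1/2; Hana–Bob: 1/2.
All other pairs contribute 0.
Summing the contributions gives betweenness(Ximena) = 3/2.

3/2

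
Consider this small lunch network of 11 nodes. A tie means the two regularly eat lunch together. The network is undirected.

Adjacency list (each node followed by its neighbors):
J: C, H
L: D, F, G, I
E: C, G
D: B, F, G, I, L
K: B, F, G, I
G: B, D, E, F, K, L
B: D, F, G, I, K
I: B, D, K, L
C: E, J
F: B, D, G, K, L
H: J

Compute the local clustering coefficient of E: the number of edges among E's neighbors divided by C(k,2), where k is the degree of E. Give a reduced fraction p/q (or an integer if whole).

E's neighbors: C and G (k = 2).
Possible neighbor pairs: C(2,2) = 1. Edges among them: none → e = 0.
Clustering(E) = 0/1.

0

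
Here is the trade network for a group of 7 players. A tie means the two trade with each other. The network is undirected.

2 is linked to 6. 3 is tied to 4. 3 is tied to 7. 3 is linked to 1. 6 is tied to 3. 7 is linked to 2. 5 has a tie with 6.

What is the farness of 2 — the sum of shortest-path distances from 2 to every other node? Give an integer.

12

Distances from 2: 1:3, 3:2, 4:3, 5:2, 6:1, 7:1.
Sum = 3 + 2 + 3 + 2 + 1 + 1 = 12.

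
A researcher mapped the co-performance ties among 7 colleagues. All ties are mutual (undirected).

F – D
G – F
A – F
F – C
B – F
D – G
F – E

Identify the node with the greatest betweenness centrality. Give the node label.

Unnormalized betweenness of each node: A:0, B:0, C:0, D:0, E:0, F:14, G:0.
F has the largest value, 14, making it the main broker — the node through which the most shortest paths run.

F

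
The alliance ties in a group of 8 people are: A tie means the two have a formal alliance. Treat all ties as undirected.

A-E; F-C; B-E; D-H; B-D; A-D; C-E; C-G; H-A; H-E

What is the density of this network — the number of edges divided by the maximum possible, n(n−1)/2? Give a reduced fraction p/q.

5/14

There are 10 edges and 8 nodes, so the maximum possible is C(8,2) = 28.
Density = 10/28 = 5/14.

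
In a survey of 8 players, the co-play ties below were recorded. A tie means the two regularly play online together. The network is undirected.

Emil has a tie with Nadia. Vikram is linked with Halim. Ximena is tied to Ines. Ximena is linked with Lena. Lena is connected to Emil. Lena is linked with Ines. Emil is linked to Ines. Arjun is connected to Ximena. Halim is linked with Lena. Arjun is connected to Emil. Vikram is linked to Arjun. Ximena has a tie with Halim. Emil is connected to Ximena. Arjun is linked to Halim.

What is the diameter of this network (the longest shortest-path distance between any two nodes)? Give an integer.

Eccentricity of each node (its greatest distance to any other): Arjun:2, Emil:2, Halim:3, Ines:3, Lena:2, Nadia:3, Vikram:3, Ximena:2.
The maximum eccentricity is 3, realized for instance by the pair Ines–Vikram via Ines – Ximena – Arjun – Vikram. So the diameter is 3.

3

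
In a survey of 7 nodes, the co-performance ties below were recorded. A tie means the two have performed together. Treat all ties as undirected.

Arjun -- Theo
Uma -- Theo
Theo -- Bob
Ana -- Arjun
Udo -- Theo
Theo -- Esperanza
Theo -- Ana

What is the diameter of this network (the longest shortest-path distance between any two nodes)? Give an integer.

2

Eccentricity of each node (its greatest distance to any other): Ana:2, Arjun:2, Bob:2, Esperanza:2, Theo:1, Udo:2, Uma:2.
The maximum eccentricity is 2, realized for instance by the pair Udo–Uma via Udo – Theo – Uma. So the diameter is 2.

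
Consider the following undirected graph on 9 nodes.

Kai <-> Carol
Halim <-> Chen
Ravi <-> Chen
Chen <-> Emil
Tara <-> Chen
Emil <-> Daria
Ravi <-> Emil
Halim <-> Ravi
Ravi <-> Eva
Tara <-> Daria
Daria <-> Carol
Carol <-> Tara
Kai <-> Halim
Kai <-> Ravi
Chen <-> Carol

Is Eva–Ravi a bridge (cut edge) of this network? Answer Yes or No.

Without the Eva–Ravi edge there is no alternate route between Eva and Ravi, so the network disconnects. It is a bridge.

Yes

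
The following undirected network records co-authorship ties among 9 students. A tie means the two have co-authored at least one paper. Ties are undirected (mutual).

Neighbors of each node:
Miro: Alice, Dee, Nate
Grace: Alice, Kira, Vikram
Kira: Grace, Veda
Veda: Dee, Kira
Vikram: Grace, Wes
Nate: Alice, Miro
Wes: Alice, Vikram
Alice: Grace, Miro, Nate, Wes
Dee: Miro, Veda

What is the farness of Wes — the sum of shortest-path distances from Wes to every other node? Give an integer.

18

Distances from Wes: Alice:1, Dee:3, Grace:2, Kira:3, Miro:2, Nate:2, Veda:4, Vikram:1.
Sum = 1 + 3 + 2 + 3 + 2 + 2 + 4 + 1 = 18.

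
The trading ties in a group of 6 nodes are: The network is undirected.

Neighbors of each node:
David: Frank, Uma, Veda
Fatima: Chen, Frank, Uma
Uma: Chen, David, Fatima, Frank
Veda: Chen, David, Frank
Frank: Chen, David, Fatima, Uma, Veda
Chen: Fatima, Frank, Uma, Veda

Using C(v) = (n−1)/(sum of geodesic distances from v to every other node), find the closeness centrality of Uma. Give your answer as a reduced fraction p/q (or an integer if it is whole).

5/6

Distances from Uma: Chen:1, David:1, Fatima:1, Frank:1, Veda:2. Sum = 6.
n = 6, so closeness = 5/6.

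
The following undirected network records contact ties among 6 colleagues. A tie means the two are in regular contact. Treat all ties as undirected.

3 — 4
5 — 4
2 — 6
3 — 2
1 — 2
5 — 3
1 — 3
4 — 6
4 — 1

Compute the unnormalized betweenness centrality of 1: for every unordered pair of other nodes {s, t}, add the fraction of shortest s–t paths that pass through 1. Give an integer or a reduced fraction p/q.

1/3

Pairs whose geodesics pass through 1 — 2–4: 1/3.
All other pairs contribute 0.
Summing the contributions gives betweenness(1) = 1/3.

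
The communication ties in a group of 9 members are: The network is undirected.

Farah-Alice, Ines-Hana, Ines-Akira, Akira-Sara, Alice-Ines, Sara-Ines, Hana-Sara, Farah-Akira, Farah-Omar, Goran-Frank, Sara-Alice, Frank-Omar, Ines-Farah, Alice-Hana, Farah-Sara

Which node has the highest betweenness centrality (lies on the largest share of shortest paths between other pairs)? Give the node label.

Farah

Unnormalized betweenness of each node: Akira:0, Alice:4/3, Farah:46/3, Frank:7, Goran:0, Hana:0, Ines:13/6, Omar:12, Sara:13/6.
Farah has the largest value, 46/3, making it the main broker — the node through which the most shortest paths run.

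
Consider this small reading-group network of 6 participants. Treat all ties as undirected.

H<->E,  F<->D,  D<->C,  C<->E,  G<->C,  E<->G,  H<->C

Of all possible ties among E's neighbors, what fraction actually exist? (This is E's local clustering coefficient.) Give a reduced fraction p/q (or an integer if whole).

E's neighbors: C, G, and H (k = 3).
Possible neighbor pairs: C(3,2) = 3. Edges among them: C–G, C–H → e = 2.
Clustering(E) = 2/3.

2/3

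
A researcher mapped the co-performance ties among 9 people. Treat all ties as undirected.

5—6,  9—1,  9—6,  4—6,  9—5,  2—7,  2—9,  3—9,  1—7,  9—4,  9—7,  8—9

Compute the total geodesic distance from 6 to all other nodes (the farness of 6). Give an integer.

13

Distances from 6: 1:2, 2:2, 3:2, 4:1, 5:1, 7:2, 8:2, 9:1.
Sum = 2 + 2 + 2 + 1 + 1 + 2 + 2 + 1 = 13.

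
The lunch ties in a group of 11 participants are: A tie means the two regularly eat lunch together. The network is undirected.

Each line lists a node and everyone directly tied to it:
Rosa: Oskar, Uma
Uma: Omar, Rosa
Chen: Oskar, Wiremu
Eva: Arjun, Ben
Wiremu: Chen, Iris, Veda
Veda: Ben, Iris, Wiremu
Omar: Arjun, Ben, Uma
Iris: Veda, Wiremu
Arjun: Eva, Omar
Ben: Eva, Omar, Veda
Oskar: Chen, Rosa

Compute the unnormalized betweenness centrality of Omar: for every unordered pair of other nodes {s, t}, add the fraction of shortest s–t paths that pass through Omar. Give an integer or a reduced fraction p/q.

Pairs whose geodesics pass through Omar — Oskar–Ben: 1/2; Oskar–Eva: 2/3; Oskar–Arjun: 1; Chen–Arjun: 2/3; Wiremu–Arjun: 1/2; Wiremu–Uma: 1/2; Iris–Arjun: 1/2; Iris–Uma: 1; Veda–Arjun: 1/2; Veda–Uma: 1; Veda–Rosa: 1/2; Ben–Arjun: 1/2; Ben–Uma: 1; Ben–Rosa: 1 … (+4 more pairs).
All other pairs contribute 0.
Summing the contributions gives betweenness(Omar) = 83/6.

83/6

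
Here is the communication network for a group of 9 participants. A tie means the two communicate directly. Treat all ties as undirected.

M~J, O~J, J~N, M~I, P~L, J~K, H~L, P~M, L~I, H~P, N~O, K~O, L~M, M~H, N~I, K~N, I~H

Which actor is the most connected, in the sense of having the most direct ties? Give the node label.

Degrees — H:4, I:4, J:4, K:3, L:4, M:5, N:4, O:3, P:3.
The maximum is 5, attained only by M.

M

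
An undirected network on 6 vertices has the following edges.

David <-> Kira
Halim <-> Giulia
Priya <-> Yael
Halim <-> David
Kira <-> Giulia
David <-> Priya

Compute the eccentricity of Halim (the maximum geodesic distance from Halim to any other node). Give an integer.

Distances from Halim: David:1, Giulia:1, Kira:2, Priya:2, Yael:3.
The largest is 3 (to Yael), so the eccentricity of Halim is 3.

3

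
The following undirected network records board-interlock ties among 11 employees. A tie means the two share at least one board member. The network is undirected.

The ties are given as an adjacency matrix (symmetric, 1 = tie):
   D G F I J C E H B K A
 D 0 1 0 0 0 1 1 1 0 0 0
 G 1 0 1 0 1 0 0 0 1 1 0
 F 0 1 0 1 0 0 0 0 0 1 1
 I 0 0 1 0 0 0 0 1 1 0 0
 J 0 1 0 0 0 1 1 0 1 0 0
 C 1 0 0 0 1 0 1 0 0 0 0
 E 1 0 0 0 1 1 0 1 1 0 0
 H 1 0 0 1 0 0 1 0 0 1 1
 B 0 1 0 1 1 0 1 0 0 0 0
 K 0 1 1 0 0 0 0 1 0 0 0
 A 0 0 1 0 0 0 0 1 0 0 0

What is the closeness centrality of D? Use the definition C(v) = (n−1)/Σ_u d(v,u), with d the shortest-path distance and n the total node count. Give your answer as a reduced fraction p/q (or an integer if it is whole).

5/8

Distances from D: A:2, B:2, C:1, E:1, F:2, G:1, H:1, I:2, J:2, K:2. Sum = 16.
n = 11, so closeness = 10/16 = 5/8.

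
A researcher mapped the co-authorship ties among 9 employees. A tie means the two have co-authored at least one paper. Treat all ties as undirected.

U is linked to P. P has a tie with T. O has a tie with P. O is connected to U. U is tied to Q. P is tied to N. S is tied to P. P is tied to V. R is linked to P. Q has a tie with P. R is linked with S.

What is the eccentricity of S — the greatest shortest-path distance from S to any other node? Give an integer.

Distances from S: N:2, O:2, P:1, Q:2, R:1, T:2, U:2, V:2.
The largest is 2 (to Q, O, U, N, V, and T), so the eccentricity of S is 2.

2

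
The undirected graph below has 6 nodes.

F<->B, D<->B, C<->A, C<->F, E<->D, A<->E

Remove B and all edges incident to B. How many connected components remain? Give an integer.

1

B's neighbors (D and F) remain reachable from one another through other ties, so the rest of the network stays in one piece.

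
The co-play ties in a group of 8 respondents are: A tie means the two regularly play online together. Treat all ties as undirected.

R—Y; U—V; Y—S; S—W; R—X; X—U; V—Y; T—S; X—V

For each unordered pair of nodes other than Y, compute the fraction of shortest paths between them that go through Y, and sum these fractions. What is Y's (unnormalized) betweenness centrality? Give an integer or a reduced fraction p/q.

25/2

Pairs whose geodesics pass through Y — X–S: 2/2; X–T: 2/2; X–W: 2/2; V–S: 1; V–T: 1; V–W: 1; V–R: 1/2; S–U: 1; S–R: 1; T–U: 1; T–R: 1; U–W: 1; W–R: 1.
All other pairs contribute 0.
Summing the contributions gives betweenness(Y) = 25/2.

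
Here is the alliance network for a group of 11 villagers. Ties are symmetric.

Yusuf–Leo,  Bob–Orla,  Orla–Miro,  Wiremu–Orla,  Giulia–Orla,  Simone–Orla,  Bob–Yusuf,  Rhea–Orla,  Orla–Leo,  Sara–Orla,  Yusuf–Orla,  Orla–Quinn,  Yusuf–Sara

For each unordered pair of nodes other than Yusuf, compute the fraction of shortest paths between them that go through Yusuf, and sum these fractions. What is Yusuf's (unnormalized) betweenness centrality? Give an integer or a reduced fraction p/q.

Pairs whose geodesics pass through Yusuf — Sara–Bob: 1/2; Sara–Leo: 1/2; Bob–Leo: 1/2.
All other pairs contribute 0.
Summing the contributions gives betweenness(Yusuf) = 3/2.

3/2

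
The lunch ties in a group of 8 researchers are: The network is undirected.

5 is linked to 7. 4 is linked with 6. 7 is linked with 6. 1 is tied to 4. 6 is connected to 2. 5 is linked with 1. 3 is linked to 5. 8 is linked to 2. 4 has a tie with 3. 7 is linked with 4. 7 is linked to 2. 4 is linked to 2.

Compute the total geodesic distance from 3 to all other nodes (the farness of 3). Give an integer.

Distances from 3: 1:2, 2:2, 4:1, 5:1, 6:2, 7:2, 8:3.
Sum = 2 + 2 + 1 + 1 + 2 + 2 + 3 = 13.

13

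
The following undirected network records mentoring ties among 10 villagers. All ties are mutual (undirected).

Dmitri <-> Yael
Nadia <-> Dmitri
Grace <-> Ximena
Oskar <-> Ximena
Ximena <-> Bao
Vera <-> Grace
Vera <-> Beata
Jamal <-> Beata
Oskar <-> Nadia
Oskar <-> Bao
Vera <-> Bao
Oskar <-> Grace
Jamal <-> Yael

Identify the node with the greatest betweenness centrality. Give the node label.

Unnormalized betweenness of each node: Bao:4, Beata:7, Dmitri:17/3, Grace:4, Jamal:14/3, Nadia:8, Oskar:32/3, Vera:29/3, Ximena:1/3, Yael:4.
Oskar has the largest value, 32/3, making it the main broker — the node through which the most shortest paths run.

Oskar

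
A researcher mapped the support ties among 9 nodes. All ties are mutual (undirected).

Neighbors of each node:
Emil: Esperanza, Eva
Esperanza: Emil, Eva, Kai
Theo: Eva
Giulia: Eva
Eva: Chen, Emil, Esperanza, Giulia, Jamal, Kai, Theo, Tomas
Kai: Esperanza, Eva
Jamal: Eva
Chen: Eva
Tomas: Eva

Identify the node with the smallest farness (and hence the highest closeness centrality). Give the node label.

Farness (sum of distances to all others) for each node — Chen:15, Emil:14, Esperanza:13, Eva:8, Giulia:15, Jamal:15, Kai:14, Theo:15, Tomas:15.
The smallest farness is 8, for Eva, so Eva has the highest closeness.

Eva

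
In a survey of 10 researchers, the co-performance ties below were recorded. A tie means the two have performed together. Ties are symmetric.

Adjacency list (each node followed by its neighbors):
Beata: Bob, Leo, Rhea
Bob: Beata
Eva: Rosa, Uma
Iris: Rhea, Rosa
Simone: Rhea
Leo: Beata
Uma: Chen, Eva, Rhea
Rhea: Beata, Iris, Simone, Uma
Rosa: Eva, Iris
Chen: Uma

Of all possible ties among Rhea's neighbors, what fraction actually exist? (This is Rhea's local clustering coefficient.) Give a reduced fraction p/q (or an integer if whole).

0

Rhea's neighbors: Beata, Iris, Simone, and Uma (k = 4).
Possible neighbor pairs: C(4,2) = 6. Edges among them: none → e = 0.
Clustering(Rhea) = 0/6 = 0.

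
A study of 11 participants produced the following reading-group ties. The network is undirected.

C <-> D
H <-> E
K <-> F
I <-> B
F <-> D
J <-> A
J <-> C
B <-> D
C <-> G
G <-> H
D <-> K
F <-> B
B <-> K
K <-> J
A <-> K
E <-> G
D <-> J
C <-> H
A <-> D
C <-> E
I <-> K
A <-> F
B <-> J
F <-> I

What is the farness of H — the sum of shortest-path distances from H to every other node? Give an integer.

Distances from H: A:3, B:3, C:1, D:2, E:1, F:3, G:1, I:4, J:2, K:3.
Sum = 3 + 3 + 1 + 2 + 1 + 3 + 1 + 4 + 2 + 3 = 23.

23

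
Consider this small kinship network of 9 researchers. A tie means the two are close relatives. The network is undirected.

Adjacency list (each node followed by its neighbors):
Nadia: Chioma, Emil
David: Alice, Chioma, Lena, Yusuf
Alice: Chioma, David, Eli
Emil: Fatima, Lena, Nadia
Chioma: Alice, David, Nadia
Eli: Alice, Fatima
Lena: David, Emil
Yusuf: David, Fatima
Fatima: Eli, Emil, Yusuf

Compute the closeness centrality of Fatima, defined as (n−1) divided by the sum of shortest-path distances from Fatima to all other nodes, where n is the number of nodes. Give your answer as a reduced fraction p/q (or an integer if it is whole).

4/7

Distances from Fatima: Alice:2, Chioma:3, David:2, Eli:1, Emil:1, Lena:2, Nadia:2, Yusuf:1. Sum = 14.
n = 9, so closeness = 8/14 = 4/7.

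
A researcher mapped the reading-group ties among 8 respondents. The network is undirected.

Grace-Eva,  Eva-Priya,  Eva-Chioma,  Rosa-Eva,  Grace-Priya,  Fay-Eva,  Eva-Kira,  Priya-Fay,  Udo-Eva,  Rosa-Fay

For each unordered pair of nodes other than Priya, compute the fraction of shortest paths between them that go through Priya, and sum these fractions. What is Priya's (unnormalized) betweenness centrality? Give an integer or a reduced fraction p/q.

1/2

Pairs whose geodesics pass through Priya — Fay–Grace: 1/2.
All other pairs contribute 0.
Summing the contributions gives betweenness(Priya) = 1/2.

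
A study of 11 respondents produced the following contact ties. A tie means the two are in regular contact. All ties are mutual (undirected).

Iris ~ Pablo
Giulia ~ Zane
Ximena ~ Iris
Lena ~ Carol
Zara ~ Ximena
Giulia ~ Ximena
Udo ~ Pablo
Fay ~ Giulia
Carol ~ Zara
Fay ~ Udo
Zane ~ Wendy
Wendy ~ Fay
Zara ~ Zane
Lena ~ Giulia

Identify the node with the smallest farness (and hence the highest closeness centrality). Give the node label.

Farness (sum of distances to all others) for each node — Carol:25, Fay:20, Giulia:17, Iris:24, Lena:23, Pablo:27, Udo:25, Wendy:24, Ximena:19, Zane:21, Zara:21.
The smallest farness is 17, for Giulia, so Giulia has the highest closeness.

Giulia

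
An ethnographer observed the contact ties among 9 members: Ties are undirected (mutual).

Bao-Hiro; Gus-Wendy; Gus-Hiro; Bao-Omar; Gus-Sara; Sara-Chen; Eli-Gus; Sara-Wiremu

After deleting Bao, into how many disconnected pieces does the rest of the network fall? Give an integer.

Without Bao, the remaining ties split the others into: {Chen, Eli, Gus, Hiro, Sara, Wendy, Wiremu}; {Omar}.
That's 2 separate components.

2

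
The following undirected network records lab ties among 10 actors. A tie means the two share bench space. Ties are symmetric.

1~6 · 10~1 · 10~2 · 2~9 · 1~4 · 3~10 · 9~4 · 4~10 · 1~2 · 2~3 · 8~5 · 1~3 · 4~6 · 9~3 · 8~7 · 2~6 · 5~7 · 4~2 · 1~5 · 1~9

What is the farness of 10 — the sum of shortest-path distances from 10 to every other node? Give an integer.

Distances from 10: 1:1, 2:1, 3:1, 4:1, 5:2, 6:2, 7:3, 8:3, 9:2.
Sum = 1 + 1 + 1 + 1 + 2 + 2 + 3 + 3 + 2 = 16.

16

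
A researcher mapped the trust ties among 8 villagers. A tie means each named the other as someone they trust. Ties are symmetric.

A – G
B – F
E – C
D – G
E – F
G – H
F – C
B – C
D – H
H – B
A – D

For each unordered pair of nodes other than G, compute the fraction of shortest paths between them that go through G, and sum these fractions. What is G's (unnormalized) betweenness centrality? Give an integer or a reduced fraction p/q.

Pairs whose geodesics pass through G — H–A: 1/2; A–C: 1/2; A–F: 1/2; A–E: 2/4; A–B: 1/2.
All other pairs contribute 0.
Summing the contributions gives betweenness(G) = 5/2.

5/2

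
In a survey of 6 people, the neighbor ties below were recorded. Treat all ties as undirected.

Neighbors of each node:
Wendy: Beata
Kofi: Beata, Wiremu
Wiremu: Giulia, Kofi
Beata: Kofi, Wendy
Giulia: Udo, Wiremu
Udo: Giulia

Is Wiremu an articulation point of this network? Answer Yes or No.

Yes

Removing Wiremu leaves {Beata, Kofi, and Wendy} with no path to {Giulia and Udo}, so the network splits into 2 components. Wiremu is a cut vertex.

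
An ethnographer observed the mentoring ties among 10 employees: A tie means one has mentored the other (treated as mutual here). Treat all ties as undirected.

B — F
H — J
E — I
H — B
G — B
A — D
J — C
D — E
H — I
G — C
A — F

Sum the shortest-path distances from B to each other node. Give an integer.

Distances from B: A:2, C:2, D:3, E:3, F:1, G:1, H:1, I:2, J:2.
Sum = 2 + 2 + 3 + 3 + 1 + 1 + 1 + 2 + 2 = 17.

17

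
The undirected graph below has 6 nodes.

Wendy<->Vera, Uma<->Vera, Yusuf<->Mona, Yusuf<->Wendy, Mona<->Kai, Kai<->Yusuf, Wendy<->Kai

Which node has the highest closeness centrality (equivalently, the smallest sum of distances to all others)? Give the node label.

Farness (sum of distances to all others) for each node — Kai:8, Mona:11, Uma:13, Vera:9, Wendy:7, Yusuf:8.
The smallest farness is 7, for Wendy, so Wendy has the highest closeness.

Wendy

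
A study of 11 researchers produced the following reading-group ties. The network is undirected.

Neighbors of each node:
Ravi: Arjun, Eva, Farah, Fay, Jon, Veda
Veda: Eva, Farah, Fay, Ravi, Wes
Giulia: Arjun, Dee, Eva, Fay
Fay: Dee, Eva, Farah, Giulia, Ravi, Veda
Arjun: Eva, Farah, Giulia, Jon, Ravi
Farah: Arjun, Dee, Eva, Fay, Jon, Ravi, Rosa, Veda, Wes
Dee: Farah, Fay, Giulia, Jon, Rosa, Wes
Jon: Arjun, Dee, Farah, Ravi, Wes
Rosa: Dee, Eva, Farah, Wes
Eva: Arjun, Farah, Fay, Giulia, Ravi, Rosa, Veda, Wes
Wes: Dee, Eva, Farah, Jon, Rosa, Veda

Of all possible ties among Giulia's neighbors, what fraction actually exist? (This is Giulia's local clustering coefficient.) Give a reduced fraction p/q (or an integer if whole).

1/2

Giulia's neighbors: Arjun, Dee, Eva, and Fay (k = 4).
Possible neighbor pairs: C(4,2) = 6. Edges among them: Arjun–Eva, Dee–Fay, Eva–Fay → e = 3.
Clustering(Giulia) = 3/6 = 1/2.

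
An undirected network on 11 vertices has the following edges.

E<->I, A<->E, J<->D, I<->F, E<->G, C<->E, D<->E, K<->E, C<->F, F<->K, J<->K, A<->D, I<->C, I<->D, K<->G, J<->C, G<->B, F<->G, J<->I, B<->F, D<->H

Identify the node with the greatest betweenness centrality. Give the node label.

E

Unnormalized betweenness of each node: A:0, B:0, C:77/60, D:219/20, E:349/30, F:71/12, G:21/5, H:0, I:103/20, J:7/3, K:38/15.
E has the largest value, 349/30, making it the main broker — the node through which the most shortest paths run.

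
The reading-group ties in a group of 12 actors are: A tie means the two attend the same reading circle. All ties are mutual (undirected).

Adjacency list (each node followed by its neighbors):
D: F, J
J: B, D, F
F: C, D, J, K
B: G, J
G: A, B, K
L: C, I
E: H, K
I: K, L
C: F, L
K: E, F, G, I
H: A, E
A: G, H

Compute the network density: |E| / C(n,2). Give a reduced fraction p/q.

5/22

There are 15 edges and 12 nodes, so the maximum possible is C(12,2) = 66.
Density = 15/66 = 5/22.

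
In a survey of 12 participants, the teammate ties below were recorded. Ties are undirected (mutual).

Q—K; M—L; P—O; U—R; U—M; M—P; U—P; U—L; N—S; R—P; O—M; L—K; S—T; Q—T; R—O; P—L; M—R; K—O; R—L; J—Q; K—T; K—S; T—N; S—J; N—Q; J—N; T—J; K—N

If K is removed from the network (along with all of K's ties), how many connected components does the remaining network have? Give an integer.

2

Without K, the remaining ties split the others into: {L, M, O, P, R, U}; {J, N, Q, S, T}.
That's 2 separate components.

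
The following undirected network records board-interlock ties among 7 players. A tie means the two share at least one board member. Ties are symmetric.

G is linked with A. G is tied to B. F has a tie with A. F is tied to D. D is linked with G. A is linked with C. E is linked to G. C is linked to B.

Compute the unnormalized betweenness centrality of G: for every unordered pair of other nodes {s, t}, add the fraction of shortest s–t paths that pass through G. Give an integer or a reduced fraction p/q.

Pairs whose geodesics pass through G — D–E: 1; D–B: 1; D–C: 2/3; D–A: 1/2; F–E: 2/2; F–B: 2/3; E–B: 1; E–C: 2/2; E–A: 1; B–A: 1/2.
All other pairs contribute 0.
Summing the contributions gives betweenness(G) = 25/3.

25/3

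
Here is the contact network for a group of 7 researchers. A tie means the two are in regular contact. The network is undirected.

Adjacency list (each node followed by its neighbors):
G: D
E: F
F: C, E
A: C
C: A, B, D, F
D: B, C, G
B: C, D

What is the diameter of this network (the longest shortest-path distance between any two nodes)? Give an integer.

4

Eccentricity of each node (its greatest distance to any other): A:3, B:3, C:2, D:3, E:4, F:3, G:4.
The maximum eccentricity is 4, realized for instance by the pair G–E via G – D – C – F – E. So the diameter is 4.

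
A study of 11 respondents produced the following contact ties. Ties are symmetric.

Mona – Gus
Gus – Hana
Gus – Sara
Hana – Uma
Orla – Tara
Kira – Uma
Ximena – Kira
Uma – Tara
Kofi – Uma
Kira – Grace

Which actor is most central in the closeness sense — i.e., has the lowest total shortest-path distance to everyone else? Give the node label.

Uma

Farness (sum of distances to all others) for each node — Grace:32, Gus:26, Hana:21, Kira:23, Kofi:27, Mona:35, Orla:34, Sara:35, Tara:25, Uma:18, Ximena:32.
The smallest farness is 18, for Uma, so Uma has the highest closeness.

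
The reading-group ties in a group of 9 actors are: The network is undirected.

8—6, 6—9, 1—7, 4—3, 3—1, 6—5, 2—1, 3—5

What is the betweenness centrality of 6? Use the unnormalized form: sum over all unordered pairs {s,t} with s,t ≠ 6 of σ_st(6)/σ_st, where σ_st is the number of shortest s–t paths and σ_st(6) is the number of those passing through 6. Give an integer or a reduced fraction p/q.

13

Pairs whose geodesics pass through 6 — 2–8: 1; 2–9: 1; 4–8: 1; 4–9: 1; 5–8: 1; 5–9: 1; 1–8: 1; 1–9: 1; 7–8: 1; 7–9: 1; 3–8: 1; 3–9: 1; 8–9: 1.
All other pairs contribute 0.
Summing the contributions gives betweenness(6) = 13.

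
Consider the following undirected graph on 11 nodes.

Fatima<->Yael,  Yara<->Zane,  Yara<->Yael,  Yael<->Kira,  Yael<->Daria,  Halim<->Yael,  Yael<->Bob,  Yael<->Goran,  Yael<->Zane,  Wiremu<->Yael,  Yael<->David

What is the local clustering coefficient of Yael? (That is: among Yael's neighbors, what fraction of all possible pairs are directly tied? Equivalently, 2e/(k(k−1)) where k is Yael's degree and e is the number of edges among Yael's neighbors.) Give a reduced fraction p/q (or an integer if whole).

1/45

Yael's neighbors: Bob, Daria, David, Fatima, Goran, Halim, Kira, Wiremu, Yara, and Zane (k = 10).
Possible neighbor pairs: C(10,2) = 45. Edges among them: Yara–Zane → e = 1.
Clustering(Yael) = 1/45.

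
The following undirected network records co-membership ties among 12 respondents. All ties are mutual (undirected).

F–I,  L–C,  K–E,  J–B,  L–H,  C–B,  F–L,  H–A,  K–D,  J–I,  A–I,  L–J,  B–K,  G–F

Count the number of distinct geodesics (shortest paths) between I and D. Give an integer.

The shortest distance is 4, and the only length-4 path is I–J–B–K–D. So there is exactly 1 shortest path.

1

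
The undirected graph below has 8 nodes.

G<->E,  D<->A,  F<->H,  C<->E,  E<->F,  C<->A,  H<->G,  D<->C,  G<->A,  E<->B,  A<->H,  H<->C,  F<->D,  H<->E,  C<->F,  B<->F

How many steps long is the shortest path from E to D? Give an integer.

One shortest route is E – C – D, which uses 2 edges, and E and D are not directly tied, so nothing shorter exists. So d(E,D) = 2.

2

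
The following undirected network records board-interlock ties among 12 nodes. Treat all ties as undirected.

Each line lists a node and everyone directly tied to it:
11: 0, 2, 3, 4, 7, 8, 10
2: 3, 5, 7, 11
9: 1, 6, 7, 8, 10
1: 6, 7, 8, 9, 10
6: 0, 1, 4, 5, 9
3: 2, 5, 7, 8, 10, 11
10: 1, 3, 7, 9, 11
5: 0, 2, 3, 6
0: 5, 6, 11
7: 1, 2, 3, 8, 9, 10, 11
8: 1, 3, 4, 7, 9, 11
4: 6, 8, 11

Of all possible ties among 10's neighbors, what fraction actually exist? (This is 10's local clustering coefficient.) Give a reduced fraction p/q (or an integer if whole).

10's neighbors: 1, 3, 7, 9, and 11 (k = 5).
Possible neighbor pairs: C(5,2) = 10. Edges among them: 1–7, 1–9, 3–7, 3–11, 7–9, 7–11 → e = 6.
Clustering(10) = 6/10 = 3/5.

3/5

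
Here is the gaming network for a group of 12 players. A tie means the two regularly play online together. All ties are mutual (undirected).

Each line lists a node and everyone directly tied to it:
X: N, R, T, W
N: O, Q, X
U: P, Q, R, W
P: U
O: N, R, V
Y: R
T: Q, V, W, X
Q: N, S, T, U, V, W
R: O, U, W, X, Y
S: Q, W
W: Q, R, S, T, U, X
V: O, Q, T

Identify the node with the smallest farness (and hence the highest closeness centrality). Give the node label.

Farness (sum of distances to all others) for each node — N:21, O:21, P:28, Q:17, R:17, S:23, T:20, U:18, V:21, W:16, X:19, Y:27.
The smallest farness is 16, for W, so W has the highest closeness.

W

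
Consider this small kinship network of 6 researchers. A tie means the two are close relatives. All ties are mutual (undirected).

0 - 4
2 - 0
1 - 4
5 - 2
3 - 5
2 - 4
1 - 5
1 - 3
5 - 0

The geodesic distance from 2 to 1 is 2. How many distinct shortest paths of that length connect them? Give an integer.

The shortest distance is 2. The length-2 paths are: 2–5–1; 2–4–1.
That gives 2 distinct shortest paths.

2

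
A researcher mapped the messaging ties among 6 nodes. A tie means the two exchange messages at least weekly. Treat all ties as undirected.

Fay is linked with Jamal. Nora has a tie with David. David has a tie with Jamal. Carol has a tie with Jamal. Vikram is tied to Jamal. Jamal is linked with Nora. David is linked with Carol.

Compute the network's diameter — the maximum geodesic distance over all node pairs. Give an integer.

2

Eccentricity of each node (its greatest distance to any other): Carol:2, David:2, Fay:2, Jamal:1, Nora:2, Vikram:2.
The maximum eccentricity is 2, realized for instance by the pair Nora–Fay via Nora – Jamal – Fay. So the diameter is 2.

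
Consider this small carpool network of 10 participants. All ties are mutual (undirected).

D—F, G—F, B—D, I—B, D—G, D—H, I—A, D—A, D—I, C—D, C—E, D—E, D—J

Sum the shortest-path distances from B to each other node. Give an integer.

16

Distances from B: A:2, C:2, D:1, E:2, F:2, G:2, H:2, I:1, J:2.
Sum = 2 + 2 + 1 + 2 + 2 + 2 + 2 + 1 + 2 = 16.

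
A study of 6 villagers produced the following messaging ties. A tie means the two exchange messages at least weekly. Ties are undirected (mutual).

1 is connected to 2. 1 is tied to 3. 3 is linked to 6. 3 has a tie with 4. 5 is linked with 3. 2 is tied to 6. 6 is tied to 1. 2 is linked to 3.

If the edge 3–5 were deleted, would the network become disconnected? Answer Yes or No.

Yes

Without the 3–5 edge there is no alternate route between 3 and 5, so the network disconnects. It is a bridge.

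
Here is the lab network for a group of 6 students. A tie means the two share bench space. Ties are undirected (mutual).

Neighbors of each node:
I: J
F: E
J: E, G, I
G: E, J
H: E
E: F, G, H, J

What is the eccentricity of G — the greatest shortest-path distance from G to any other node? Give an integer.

2

Distances from G: E:1, F:2, H:2, I:2, J:1.
The largest is 2 (to H, F, and I), so the eccentricity of G is 2.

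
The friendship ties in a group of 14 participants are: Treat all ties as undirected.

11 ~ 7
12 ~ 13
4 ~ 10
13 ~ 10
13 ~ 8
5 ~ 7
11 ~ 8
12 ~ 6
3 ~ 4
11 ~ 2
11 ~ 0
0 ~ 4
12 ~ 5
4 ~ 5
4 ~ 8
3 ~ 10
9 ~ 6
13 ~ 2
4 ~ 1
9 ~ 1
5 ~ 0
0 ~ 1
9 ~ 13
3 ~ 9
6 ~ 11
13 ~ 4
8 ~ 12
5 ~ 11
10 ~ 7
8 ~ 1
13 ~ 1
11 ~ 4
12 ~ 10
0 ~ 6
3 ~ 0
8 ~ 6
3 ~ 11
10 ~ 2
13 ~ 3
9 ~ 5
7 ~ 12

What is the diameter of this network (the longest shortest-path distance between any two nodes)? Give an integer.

3

Eccentricity of each node (its greatest distance to any other): 0:2, 1:3, 2:2, 3:2, 4:2, 5:2, 6:2, 7:3, 8:2, 9:2, 10:2, 11:2, 12:2, 13:2.
The maximum eccentricity is 3, realized for instance by the pair 1–7 via 1 – 4 – 10 – 7. So the diameter is 3.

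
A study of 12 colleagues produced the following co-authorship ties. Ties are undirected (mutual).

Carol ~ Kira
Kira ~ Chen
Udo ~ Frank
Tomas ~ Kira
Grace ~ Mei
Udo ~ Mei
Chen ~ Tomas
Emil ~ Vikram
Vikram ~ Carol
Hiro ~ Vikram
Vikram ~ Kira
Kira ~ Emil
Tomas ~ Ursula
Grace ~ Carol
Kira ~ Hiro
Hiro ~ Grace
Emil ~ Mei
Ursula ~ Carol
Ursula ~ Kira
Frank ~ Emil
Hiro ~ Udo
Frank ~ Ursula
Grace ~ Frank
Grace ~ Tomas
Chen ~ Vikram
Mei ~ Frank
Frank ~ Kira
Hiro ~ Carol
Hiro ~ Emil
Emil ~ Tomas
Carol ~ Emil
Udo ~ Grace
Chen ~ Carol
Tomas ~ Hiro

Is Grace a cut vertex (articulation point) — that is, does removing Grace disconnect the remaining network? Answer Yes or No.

Even without Grace, every remaining node can still reach every other (the residual graph is connected), so Grace is not a cut vertex.

No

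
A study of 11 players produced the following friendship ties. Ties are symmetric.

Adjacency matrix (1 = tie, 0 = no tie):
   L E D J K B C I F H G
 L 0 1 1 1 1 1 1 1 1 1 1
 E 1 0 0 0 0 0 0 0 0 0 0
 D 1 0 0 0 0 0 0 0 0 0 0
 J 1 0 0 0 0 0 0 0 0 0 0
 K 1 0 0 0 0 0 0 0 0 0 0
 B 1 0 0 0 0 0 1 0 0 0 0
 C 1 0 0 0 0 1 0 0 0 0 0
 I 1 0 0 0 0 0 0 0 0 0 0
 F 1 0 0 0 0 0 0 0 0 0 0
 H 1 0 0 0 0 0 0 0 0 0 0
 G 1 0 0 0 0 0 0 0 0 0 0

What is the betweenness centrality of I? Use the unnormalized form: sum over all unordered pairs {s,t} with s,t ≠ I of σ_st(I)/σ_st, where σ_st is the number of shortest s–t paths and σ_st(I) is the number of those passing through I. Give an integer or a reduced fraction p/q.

0

No shortest path between any pair of other nodes passes through I.
Summing the contributions gives betweenness(I) = 0.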